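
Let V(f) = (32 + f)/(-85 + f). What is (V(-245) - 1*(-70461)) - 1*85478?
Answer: -1651799/110 ≈ -15016.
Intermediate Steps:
V(f) = (32 + f)/(-85 + f)
(V(-245) - 1*(-70461)) - 1*85478 = ((32 - 245)/(-85 - 245) - 1*(-70461)) - 1*85478 = (-213/(-330) + 70461) - 85478 = (-1/330*(-213) + 70461) - 85478 = (71/110 + 70461) - 85478 = 7750781/110 - 85478 = -1651799/110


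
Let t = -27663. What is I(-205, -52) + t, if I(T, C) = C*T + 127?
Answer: -16876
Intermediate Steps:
I(T, C) = 127 + C*T
I(-205, -52) + t = (127 - 52*(-205)) - 27663 = (127 + 10660) - 27663 = 10787 - 27663 = -16876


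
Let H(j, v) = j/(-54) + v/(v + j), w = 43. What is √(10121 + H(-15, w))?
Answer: √17856643/42 ≈ 100.61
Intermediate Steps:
H(j, v) = -j/54 + v/(j + v) (H(j, v) = j*(-1/54) + v/(j + v) = -j/54 + v/(j + v))
√(10121 + H(-15, w)) = √(10121 + (43 - 1/54*(-15)² - 1/54*(-15)*43)/(-15 + 43)) = √(10121 + (43 - 1/54*225 + 215/18)/28) = √(10121 + (43 - 25/6 + 215/18)/28) = √(10121 + (1/28)*(457/9)) = √(10121 + 457/252) = √(2550949/252) = √17856643/42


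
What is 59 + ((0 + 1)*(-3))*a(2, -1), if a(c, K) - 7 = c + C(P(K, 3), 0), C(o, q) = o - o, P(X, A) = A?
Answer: 32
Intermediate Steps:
C(o, q) = 0
a(c, K) = 7 + c (a(c, K) = 7 + (c + 0) = 7 + c)
59 + ((0 + 1)*(-3))*a(2, -1) = 59 + ((0 + 1)*(-3))*(7 + 2) = 59 + (1*(-3))*9 = 59 - 3*9 = 59 - 27 = 32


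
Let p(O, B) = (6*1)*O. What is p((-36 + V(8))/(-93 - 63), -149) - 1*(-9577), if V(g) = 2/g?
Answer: 76627/8 ≈ 9578.4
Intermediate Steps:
p(O, B) = 6*O
p((-36 + V(8))/(-93 - 63), -149) - 1*(-9577) = 6*((-36 + 2/8)/(-93 - 63)) - 1*(-9577) = 6*((-36 + 2*(⅛))/(-156)) + 9577 = 6*((-36 + ¼)*(-1/156)) + 9577 = 6*(-143/4*(-1/156)) + 9577 = 6*(11/48) + 9577 = 11/8 + 9577 = 76627/8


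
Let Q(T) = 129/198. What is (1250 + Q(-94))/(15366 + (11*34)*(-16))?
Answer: 82543/619212 ≈ 0.13330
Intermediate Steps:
Q(T) = 43/66 (Q(T) = 129*(1/198) = 43/66)
(1250 + Q(-94))/(15366 + (11*34)*(-16)) = (1250 + 43/66)/(15366 + (11*34)*(-16)) = 82543/(66*(15366 + 374*(-16))) = 82543/(66*(15366 - 5984)) = (82543/66)/9382 = (82543/66)*(1/9382) = 82543/619212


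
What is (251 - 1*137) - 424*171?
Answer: -72390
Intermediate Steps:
(251 - 1*137) - 424*171 = (251 - 137) - 72504 = 114 - 72504 = -72390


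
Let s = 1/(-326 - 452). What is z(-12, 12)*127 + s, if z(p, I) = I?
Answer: 1185671/778 ≈ 1524.0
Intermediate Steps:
s = -1/778 (s = 1/(-778) = -1/778 ≈ -0.0012853)
z(-12, 12)*127 + s = 12*127 - 1/778 = 1524 - 1/778 = 1185671/778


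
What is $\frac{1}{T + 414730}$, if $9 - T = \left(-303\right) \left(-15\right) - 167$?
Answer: $\frac{1}{410361} \approx 2.4369 \cdot 10^{-6}$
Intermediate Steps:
$T = -4369$ ($T = 9 - \left(\left(-303\right) \left(-15\right) - 167\right) = 9 - \left(4545 - 167\right) = 9 - 4378 = -4369$)
$\frac{1}{T + 414730} = \frac{1}{-4369 + 414730} = \frac{1}{410361}$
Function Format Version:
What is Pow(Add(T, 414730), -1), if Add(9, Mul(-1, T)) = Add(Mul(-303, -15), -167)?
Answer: Rational(1, 410361) ≈ 2.4369e-6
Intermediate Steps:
T = -4369 (T = Add(9, Mul(-1, Add(Mul(-303, -15), -167))) = Add(9, Mul(-1, Add(4545, -167))) = Add(9, Mul(-1, 4378)) = Add(9, -4378) = -4369)
Pow(Add(T, 414730), -1) = Pow(Add(-4369, 414730), -1) = Pow(410361, -1) = Rational(1, 410361)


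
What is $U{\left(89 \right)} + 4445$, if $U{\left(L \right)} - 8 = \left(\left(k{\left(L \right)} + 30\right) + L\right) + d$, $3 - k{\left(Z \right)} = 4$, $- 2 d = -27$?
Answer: $\frac{9169}{2} \approx 4584.5$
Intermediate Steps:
$d = \frac{27}{2}$ ($d = \left(- \frac{1}{2}\right) \left(-27\right) = \frac{27}{2} \approx 13.5$)
$k{\left(Z \right)} = -1$ ($k{\left(Z \right)} = 3 - 4 = -1$)
$U{\left(L \right)} = \frac{101}{2} + L$ ($U{\left(L \right)} = 8 + \left(\left(\left(-1 + 30\right) + L\right) + \frac{27}{2}\right) = 8 + \left(\left(29 + L\right) + \frac{27}{2}\right) = 8 + \left(\frac{85}{2} + L\right) = \frac{101}{2} + L$)
$U{\left(89 \right)} + 4445 = \left(\frac{101}{2} + 89\right) + 4445 = \frac{279}{2} + 4445 = \frac{9169}{2}$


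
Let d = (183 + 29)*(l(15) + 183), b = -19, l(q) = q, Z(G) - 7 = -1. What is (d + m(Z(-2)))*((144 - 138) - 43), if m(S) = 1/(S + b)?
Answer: -20190419/13 ≈ -1.5531e+6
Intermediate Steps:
Z(G) = 6 (Z(G) = 7 - 1 = 6)
d = 41976 (d = (183 + 29)*(15 + 183) = 212*198 = 41976)
m(S) = 1/(-19 + S) (m(S) = 1/(S - 19) = 1/(-19 + S))
(d + m(Z(-2)))*((144 - 138) - 43) = (41976 + 1/(-19 + 6))*((144 - 138) - 43) = (41976 + 1/(-13))*(6 - 43) = (41976 - 1/13)*(-37) = (545687/13)*(-37) = -20190419/13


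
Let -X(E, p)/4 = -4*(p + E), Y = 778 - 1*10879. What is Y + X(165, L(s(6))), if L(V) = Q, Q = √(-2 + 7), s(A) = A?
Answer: -7461 + 16*√5 ≈ -7425.2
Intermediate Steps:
Y = -10101 (Y = 778 - 10879 = -10101)
Q = √5 ≈ 2.2361
L(V) = √5
X(E, p) = 16*E + 16*p (X(E, p) = -(-16)*(p + E) = -(-16)*(E + p) = -4*(-4*E - 4*p) = 16*E + 16*p)
Y + X(165, L(s(6))) = -10101 + (16*165 + 16*√5) = -10101 + (2640 + 16*√5) = -7461 + 16*√5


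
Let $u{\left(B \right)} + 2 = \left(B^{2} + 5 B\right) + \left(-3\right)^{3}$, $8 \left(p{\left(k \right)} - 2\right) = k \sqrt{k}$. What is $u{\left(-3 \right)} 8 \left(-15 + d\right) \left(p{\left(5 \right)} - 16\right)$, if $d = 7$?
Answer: $-31360 + 1400 \sqrt{5} \approx -28230.0$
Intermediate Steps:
$p{\left(k \right)} = 2 + \frac{k^{\frac{3}{2}}}{8}$ ($p{\left(k \right)} = 2 + \frac{k \sqrt{k}}{8} = 2 + \frac{k^{\frac{3}{2}}}{8}$)
$u{\left(B \right)} = -29 + B^{2} + 5 B$ ($u{\left(B \right)} = -2 + \left(\left(B^{2} + 5 B\right) + \left(-3\right)^{3}\right) = -2 - \left(27 - B^{2} - 5 B\right) = -2 + \left(-27 + B^{2} + 5 B\right) = -29 + B^{2} + 5 B$)
$u{\left(-3 \right)} 8 \left(-15 + d\right) \left(p{\left(5 \right)} - 16\right) = \left(-29 + \left(-3\right)^{2} + 5 \left(-3\right)\right) 8 \left(-15 + 7\right) \left(\left(2 + \frac{5^{\frac{3}{2}}}{8}\right) - 16\right) = \left(-29 + 9 - 15\right) 8 \left(- 8 \left(\left(2 + \frac{5 \sqrt{5}}{8}\right) - 16\right)\right) = \left(-35\right) 8 \left(- 8 \left(\left(2 + \frac{5 \sqrt{5}}{8}\right) - 16\right)\right) = - 280 \left(- 8 \left(-14 + \frac{5 \sqrt{5}}{8}\right)\right) = - 280 \left(112 - 5 \sqrt{5}\right) = -31360 + 1400 \sqrt{5}$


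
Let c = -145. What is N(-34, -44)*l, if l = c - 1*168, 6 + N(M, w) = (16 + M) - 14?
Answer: 11894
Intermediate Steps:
N(M, w) = -4 + M (N(M, w) = -6 + ((16 + M) - 14) = -6 + (2 + M) = -4 + M)
l = -313 (l = -145 - 1*168 = -145 - 168 = -313)
N(-34, -44)*l = (-4 - 34)*(-313) = -38*(-313) = 11894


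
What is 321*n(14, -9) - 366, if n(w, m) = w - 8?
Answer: 1560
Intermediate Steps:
n(w, m) = -8 + w
321*n(14, -9) - 366 = 321*(-8 + 14) - 366 = 321*6 - 366 = 1926 - 366 = 1560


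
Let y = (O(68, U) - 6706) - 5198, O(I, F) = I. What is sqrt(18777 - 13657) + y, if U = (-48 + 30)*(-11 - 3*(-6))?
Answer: -11836 + 32*sqrt(5) ≈ -11764.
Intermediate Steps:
U = -126 (U = -18*(-11 + 18) = -18*7 = -126)
y = -11836 (y = (68 - 6706) - 5198 = -6638 - 5198 = -11836)
sqrt(18777 - 13657) + y = sqrt(18777 - 13657) - 11836 = sqrt(5120) - 11836 = 32*sqrt(5) - 11836 = -11836 + 32*sqrt(5)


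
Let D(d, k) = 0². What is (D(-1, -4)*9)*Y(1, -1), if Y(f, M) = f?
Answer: 0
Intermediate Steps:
D(d, k) = 0
(D(-1, -4)*9)*Y(1, -1) = (0*9)*1 = 0*1 = 0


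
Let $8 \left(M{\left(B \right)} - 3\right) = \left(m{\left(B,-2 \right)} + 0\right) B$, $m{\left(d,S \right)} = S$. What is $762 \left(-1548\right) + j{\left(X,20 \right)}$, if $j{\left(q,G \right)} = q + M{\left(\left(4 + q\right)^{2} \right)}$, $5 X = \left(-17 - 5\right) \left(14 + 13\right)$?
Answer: $- \frac{29574664}{25} \approx -1.183 \cdot 10^{6}$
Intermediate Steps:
$M{\left(B \right)} = 3 - \frac{B}{4}$ ($M{\left(B \right)} = 3 + \frac{\left(-2 + 0\right) B}{8} = 3 + \frac{\left(-2\right) B}{8} = 3 - \frac{B}{4}$)
$X = - \frac{594}{5}$ ($X = \frac{\left(-17 - 5\right) \left(14 + 13\right)}{5} = \frac{\left(-22\right) 27}{5} = \frac{1}{5} \left(-594\right) = - \frac{594}{5} \approx -118.8$)
$j{\left(q,G \right)} = 3 + q - \frac{\left(4 + q\right)^{2}}{4}$ ($j{\left(q,G \right)} = q - \left(-3 + \frac{\left(4 + q\right)^{2}}{4}\right) = 3 + q - \frac{\left(4 + q\right)^{2}}{4}$)
$762 \left(-1548\right) + j{\left(X,20 \right)} = 762 \left(-1548\right) - \left(- \frac{589}{5} + \frac{88209}{25}\right) = -1179576 - \frac{85264}{25} = - \frac{29574664}{25}$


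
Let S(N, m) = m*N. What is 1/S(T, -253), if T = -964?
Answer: 1/243892 ≈ 4.1002e-6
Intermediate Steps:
S(N, m) = N*m
1/S(T, -253) = 1/(-964*(-253)) = 1/243892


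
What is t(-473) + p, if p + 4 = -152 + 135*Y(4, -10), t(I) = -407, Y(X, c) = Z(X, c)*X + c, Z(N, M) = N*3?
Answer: 4567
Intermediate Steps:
Z(N, M) = 3*N
Y(X, c) = c + 3*X² (Y(X, c) = (3*X)*X + c = 3*X² + c = c + 3*X²)
p = 4974 (p = -4 + (-152 + 135*(-10 + 3*4²)) = -4 + (-152 + 135*(-10 + 3*16)) = -4 + (-152 + 135*(-10 + 48)) = -4 + (-152 + 135*38) = -4 + (-152 + 5130) = -4 + 4978 = 4974)
t(-473) + p = -407 + 4974 = 4567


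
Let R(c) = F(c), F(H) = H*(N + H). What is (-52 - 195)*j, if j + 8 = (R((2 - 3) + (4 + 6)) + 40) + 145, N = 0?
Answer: -63726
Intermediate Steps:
F(H) = H² (F(H) = H*(0 + H) = H*H = H²)
R(c) = c²
j = 258 (j = -8 + ((((2 - 3) + (4 + 6))² + 40) + 145) = -8 + (((-1 + 10)² + 40) + 145) = -8 + ((9² + 40) + 145) = -8 + ((81 + 40) + 145) = -8 + (121 + 145) = -8 + 266 = 258)
(-52 - 195)*j = (-52 - 195)*258 = -247*258 = -63726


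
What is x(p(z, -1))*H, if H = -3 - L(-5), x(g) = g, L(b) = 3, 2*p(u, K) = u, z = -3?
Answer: 9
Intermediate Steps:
p(u, K) = u/2
H = -6 (H = -3 - 1*3 = -3 - 3 = -6)
x(p(z, -1))*H = ((½)*(-3))*(-6) = -3/2*(-6) = 9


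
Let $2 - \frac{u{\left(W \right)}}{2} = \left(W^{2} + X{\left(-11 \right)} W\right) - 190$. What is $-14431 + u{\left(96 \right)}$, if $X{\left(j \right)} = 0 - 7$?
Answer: $-31135$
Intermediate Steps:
$X{\left(j \right)} = -7$
$u{\left(W \right)} = 384 - 2 W^{2} + 14 W$ ($u{\left(W \right)} = 4 - 2 \left(\left(W^{2} - 7 W\right) - 190\right) = 4 - 2 \left(-190 + W^{2} - 7 W\right) = 4 + \left(380 - 2 W^{2} + 14 W\right) = 384 - 2 W^{2} + 14 W$)
$-14431 + u{\left(96 \right)} = -14431 + \left(384 - 2 \cdot 96^{2} + 14 \cdot 96\right) = -14431 + \left(384 - 18432 + 1344\right) = -14431 - 16704 = -31135$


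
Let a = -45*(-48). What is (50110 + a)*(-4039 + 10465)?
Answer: 335887020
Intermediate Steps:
a = 2160
(50110 + a)*(-4039 + 10465) = (50110 + 2160)*(-4039 + 10465) = 52270*6426 = 335887020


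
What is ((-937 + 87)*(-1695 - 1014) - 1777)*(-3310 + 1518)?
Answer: -4123164416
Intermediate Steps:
((-937 + 87)*(-1695 - 1014) - 1777)*(-3310 + 1518) = (-850*(-2709) - 1777)*(-1792) = (2302650 - 1777)*(-1792) = 2300873*(-1792) = -4123164416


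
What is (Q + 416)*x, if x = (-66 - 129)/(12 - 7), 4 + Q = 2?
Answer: -16146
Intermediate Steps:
Q = -2 (Q = -4 + 2 = -2)
x = -39 (x = -195/5 = -195*1/5 = -39)
(Q + 416)*x = (-2 + 416)*(-39) = 414*(-39) = -16146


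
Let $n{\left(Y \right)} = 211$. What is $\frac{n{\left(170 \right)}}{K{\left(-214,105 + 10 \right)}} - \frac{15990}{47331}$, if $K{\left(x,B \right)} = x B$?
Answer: $- \frac{134500247}{388271970} \approx -0.34641$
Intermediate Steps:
$K{\left(x,B \right)} = B x$
$\frac{n{\left(170 \right)}}{K{\left(-214,105 + 10 \right)}} - \frac{15990}{47331} = \frac{211}{\left(105 + 10\right) \left(-214\right)} - \frac{15990}{47331} = \frac{211}{115 \left(-214\right)} - \frac{5330}{15777} = \frac{211}{-24610} - \frac{5330}{15777} = 211 \left(- \frac{1}{24610}\right) - \frac{5330}{15777} = - \frac{211}{24610} - \frac{5330}{15777} = - \frac{134500247}{388271970}$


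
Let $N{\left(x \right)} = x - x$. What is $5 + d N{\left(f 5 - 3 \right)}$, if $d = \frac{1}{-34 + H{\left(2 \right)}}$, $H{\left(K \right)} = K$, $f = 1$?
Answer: $5$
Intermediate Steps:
$N{\left(x \right)} = 0$
$d = - \frac{1}{32}$ ($d = \frac{1}{-34 + 2} = \frac{1}{-32} = - \frac{1}{32} \approx -0.03125$)
$5 + d N{\left(f 5 - 3 \right)} = 5 - 0 = 5 + 0 = 5$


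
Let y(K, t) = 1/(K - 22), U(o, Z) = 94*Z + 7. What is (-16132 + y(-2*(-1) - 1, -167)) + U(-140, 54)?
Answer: -232030/21 ≈ -11049.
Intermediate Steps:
U(o, Z) = 7 + 94*Z
y(K, t) = 1/(-22 + K)
(-16132 + y(-2*(-1) - 1, -167)) + U(-140, 54) = (-16132 + 1/(-22 + (-2*(-1) - 1))) + (7 + 94*54) = (-16132 + 1/(-22 + (2 - 1))) + (7 + 5076) = (-16132 + 1/(-22 + 1)) + 5083 = (-16132 + 1/(-21)) + 5083 = (-16132 - 1/21) + 5083 = -338773/21 + 5083 = -232030/21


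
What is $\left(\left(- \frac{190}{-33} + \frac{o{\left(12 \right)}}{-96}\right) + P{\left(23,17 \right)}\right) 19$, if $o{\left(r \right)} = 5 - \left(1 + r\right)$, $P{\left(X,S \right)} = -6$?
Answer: $- \frac{133}{44} \approx -3.0227$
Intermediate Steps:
$o{\left(r \right)} = 4 - r$ ($o{\left(r \right)} = 5 - \left(1 + r\right) = 4 - r$)
$\left(\left(- \frac{190}{-33} + \frac{o{\left(12 \right)}}{-96}\right) + P{\left(23,17 \right)}\right) 19 = \left(\left(- \frac{190}{-33} + \frac{4 - 12}{-96}\right) - 6\right) 19 = \left(\left(\left(-190\right) \left(- \frac{1}{33}\right) + \left(4 - 12\right) \left(- \frac{1}{96}\right)\right) - 6\right) 19 = \left(\left(\frac{190}{33} - - \frac{1}{12}\right) - 6\right) 19 = \left(\left(\frac{190}{33} + \frac{1}{12}\right) - 6\right) 19 = \left(\frac{257}{44} - 6\right) 19 = \left(- \frac{7}{44}\right) 19 = - \frac{133}{44}$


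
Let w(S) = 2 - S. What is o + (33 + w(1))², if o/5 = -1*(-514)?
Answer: 3726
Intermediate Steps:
o = 2570 (o = 5*(-1*(-514)) = 5*514 = 2570)
o + (33 + w(1))² = 2570 + (33 + (2 - 1*1))² = 2570 + (33 + (2 - 1))² = 2570 + (33 + 1)² = 2570 + 34² = 2570 + 1156 = 3726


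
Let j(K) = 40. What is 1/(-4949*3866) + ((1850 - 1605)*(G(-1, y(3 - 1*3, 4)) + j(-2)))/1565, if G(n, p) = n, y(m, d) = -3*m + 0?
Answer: 36562845461/5988577042 ≈ 6.1054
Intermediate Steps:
y(m, d) = -3*m
1/(-4949*3866) + ((1850 - 1605)*(G(-1, y(3 - 1*3, 4)) + j(-2)))/1565 = 1/(-4949*3866) + ((1850 - 1605)*(-1 + 40))/1565 = -1/4949*1/3866 + (245*39)*(1/1565) = -1/19132834 + 9555*(1/1565) = -1/19132834 + 1911/313 = 36562845461/5988577042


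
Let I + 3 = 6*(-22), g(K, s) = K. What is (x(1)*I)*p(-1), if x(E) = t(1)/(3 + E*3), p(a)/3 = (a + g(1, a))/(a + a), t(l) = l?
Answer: 0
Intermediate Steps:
p(a) = 3*(1 + a)/(2*a) (p(a) = 3*((a + 1)/(a + a)) = 3*((1 + a)/((2*a))) = 3*((1 + a)*(1/(2*a))) = 3*((1 + a)/(2*a)) = 3*(1 + a)/(2*a))
I = -135 (I = -3 + 6*(-22) = -3 - 132 = -135)
x(E) = 1/(3 + 3*E) (x(E) = 1/(3 + E*3) = 1/(3 + 3*E))
(x(1)*I)*p(-1) = ((1/(3*(1 + 1)))*(-135))*((3/2)*(1 - 1)/(-1)) = (((1/3)/2)*(-135))*((3/2)*(-1)*0) = (((1/3)*(1/2))*(-135))*0 = ((1/6)*(-135))*0 = -45/2*0 = 0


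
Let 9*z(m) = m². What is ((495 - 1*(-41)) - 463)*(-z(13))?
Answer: -12337/9 ≈ -1370.8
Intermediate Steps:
z(m) = m²/9
((495 - 1*(-41)) - 463)*(-z(13)) = ((495 - 1*(-41)) - 463)*(-13²/9) = ((495 + 41) - 463)*(-169/9) = (536 - 463)*(-1*169/9) = 73*(-169/9) = -12337/9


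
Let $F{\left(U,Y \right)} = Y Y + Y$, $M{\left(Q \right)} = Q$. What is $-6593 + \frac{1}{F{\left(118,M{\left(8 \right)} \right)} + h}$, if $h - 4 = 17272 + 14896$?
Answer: $- \frac{212584691}{32244} \approx -6593.0$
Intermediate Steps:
$h = 32172$ ($h = 4 + \left(17272 + 14896\right) = 4 + 32168 = 32172$)
$F{\left(U,Y \right)} = Y + Y^{2}$ ($F{\left(U,Y \right)} = Y^{2} + Y = Y + Y^{2}$)
$-6593 + \frac{1}{F{\left(118,M{\left(8 \right)} \right)} + h} = -6593 + \frac{1}{8 \left(1 + 8\right) + 32172} = -6593 + \frac{1}{8 \cdot 9 + 32172} = -6593 + \frac{1}{72 + 32172} = -6593 + \frac{1}{32244} = - \frac{212584691}{32244}$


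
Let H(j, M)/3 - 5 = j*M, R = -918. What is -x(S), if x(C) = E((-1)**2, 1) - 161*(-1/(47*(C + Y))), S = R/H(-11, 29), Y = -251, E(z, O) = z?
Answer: -1819661/1844938 ≈ -0.98630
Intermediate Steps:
H(j, M) = 15 + 3*M*j (H(j, M) = 15 + 3*(j*M) = 15 + 3*(M*j) = 15 + 3*M*j)
S = 153/157 (S = -918/(15 + 3*29*(-11)) = -918/(15 - 957) = -918/(-942) = -918*(-1/942) = 153/157 ≈ 0.97452)
x(C) = 1 - 161/(11797 - 47*C) (x(C) = (-1)**2 - 161*(-1/(47*(C - 251))) = 1 - 161*(-1/(47*(-251 + C))) = 1 - 161/(11797 - 47*C))
-x(S) = -(-11636/47 + 153/157)/(-251 + 153/157) = -(-1819661)/((-39254/157)*7379) = -(-157)*(-1819661)/(39254*7379) = -1*1819661/1844938 = -1819661/1844938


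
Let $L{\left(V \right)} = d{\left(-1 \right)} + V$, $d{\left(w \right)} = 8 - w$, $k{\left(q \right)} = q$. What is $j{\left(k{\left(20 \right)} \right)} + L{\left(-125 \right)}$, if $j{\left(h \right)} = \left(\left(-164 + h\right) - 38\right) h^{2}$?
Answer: $-72916$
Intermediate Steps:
$j{\left(h \right)} = h^{2} \left(-202 + h\right)$ ($j{\left(h \right)} = \left(-202 + h\right) h^{2} = h^{2} \left(-202 + h\right)$)
$L{\left(V \right)} = 9 + V$ ($L{\left(V \right)} = \left(8 - -1\right) + V = \left(8 + 1\right) + V = 9 + V$)
$j{\left(k{\left(20 \right)} \right)} + L{\left(-125 \right)} = 20^{2} \left(-202 + 20\right) + \left(9 - 125\right) = 400 \left(-182\right) - 116 = -72800 - 116 = -72916$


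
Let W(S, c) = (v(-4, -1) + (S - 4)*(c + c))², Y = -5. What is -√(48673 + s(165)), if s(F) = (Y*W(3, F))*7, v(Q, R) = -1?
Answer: -I*√3785962 ≈ -1945.8*I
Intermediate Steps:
W(S, c) = (-1 + 2*c*(-4 + S))² (W(S, c) = (-1 + (S - 4)*(c + c))² = (-1 + (-4 + S)*(2*c))² = (-1 + 2*c*(-4 + S))²)
s(F) = -35*(1 + 2*F)² (s(F) = -5*(1 + 8*F - 2*3*F)²*7 = -5*(1 + 8*F - 6*F)²*7 = -5*(1 + 2*F)²*7 = -35*(1 + 2*F)²)
-√(48673 + s(165)) = -√(48673 - 35*(1 + 2*165)²) = -√(48673 - 35*(1 + 330)²) = -√(48673 - 35*331²) = -√(48673 - 35*109561) = -√(48673 - 3834635) = -√(-3785962) = -I*√3785962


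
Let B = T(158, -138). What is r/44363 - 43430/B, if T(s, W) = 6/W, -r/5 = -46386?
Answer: 44313989000/44363 ≈ 9.9890e+5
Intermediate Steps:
r = 231930 (r = -5*(-46386) = 231930)
B = -1/23 (B = 6/(-138) = 6*(-1/138) = -1/23 ≈ -0.043478)
r/44363 - 43430/B = 231930/44363 - 43430/(-1/23) = 231930*(1/44363) - 43430*(-23) = 231930/44363 + 998890 = 44313989000/44363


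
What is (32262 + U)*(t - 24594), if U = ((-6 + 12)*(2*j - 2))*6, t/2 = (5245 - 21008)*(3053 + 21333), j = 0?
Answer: -24748239509700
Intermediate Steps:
t = -768793036 (t = 2*((5245 - 21008)*(3053 + 21333)) = 2*(-15763*24386) = 2*(-384396518) = -768793036)
U = -72 (U = ((-6 + 12)*(2*0 - 2))*6 = (6*(0 - 2))*6 = (6*(-2))*6 = -12*6 = -72)
(32262 + U)*(t - 24594) = (32262 - 72)*(-768793036 - 24594) = 32190*(-768817630) = -24748239509700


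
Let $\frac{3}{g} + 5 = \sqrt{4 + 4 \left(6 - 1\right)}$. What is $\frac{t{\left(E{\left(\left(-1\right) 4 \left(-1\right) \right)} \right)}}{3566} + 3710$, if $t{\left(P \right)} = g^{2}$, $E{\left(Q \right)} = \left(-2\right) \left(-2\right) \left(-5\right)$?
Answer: $\frac{13230301}{3566} + \frac{90 \sqrt{6}}{1783} \approx 3710.2$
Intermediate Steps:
$E{\left(Q \right)} = -20$ ($E{\left(Q \right)} = 4 \left(-5\right) = -20$)
$g = \frac{3}{-5 + 2 \sqrt{6}}$ ($g = \frac{3}{-5 + \sqrt{4 + 4 \left(6 - 1\right)}} = \frac{3}{-5 + \sqrt{4 + 4 \cdot 5}} = \frac{3}{-5 + \sqrt{4 + 20}} = \frac{3}{-5 + \sqrt{24}} = \frac{3}{-5 + 2 \sqrt{6}} \approx -29.697$)
$t{\left(P \right)} = \left(-15 - 6 \sqrt{6}\right)^{2}$
$\frac{t{\left(E{\left(\left(-1\right) 4 \left(-1\right) \right)} \right)}}{3566} + 3710 = \frac{441 + 180 \sqrt{6}}{3566} + 3710 = \left(441 + 180 \sqrt{6}\right) \frac{1}{3566} + 3710 = \left(\frac{441}{3566} + \frac{90 \sqrt{6}}{1783}\right) + 3710 = \frac{13230301}{3566} + \frac{90 \sqrt{6}}{1783}$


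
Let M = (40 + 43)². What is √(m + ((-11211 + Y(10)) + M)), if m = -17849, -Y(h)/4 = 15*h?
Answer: I*√22771 ≈ 150.9*I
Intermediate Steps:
Y(h) = -60*h
M = 6889 (M = 83² = 6889)
√(m + ((-11211 + Y(10)) + M)) = √(-17849 + ((-11211 - 60*10) + 6889)) = √(-17849 + ((-11211 - 600) + 6889)) = √(-17849 + (-11811 + 6889)) = √(-17849 - 4922) = √(-22771) = I*√22771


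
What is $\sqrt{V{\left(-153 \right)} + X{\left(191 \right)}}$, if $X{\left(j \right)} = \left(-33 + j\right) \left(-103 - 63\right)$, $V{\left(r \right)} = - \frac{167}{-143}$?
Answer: $\frac{i \sqrt{536312491}}{143} \approx 161.95 i$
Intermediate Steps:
$V{\left(r \right)} = \frac{167}{143}$ ($V{\left(r \right)} = \left(-167\right) \left(- \frac{1}{143}\right) = \frac{167}{143}$)
$X{\left(j \right)} = 5478 - 166 j$ ($X{\left(j \right)} = \left(-33 + j\right) \left(-166\right) = 5478 - 166 j$)
$\sqrt{V{\left(-153 \right)} + X{\left(191 \right)}} = \sqrt{\frac{167}{143} + \left(5478 - 31706\right)} = \sqrt{\frac{167}{143} - 26228} = \sqrt{- \frac{3750437}{143}} = \frac{i \sqrt{536312491}}{143}$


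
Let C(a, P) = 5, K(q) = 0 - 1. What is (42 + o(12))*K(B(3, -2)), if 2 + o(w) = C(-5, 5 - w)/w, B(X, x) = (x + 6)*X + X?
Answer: -485/12 ≈ -40.417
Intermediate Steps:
B(X, x) = X + X*(6 + x) (B(X, x) = (6 + x)*X + X = X*(6 + x) + X = X + X*(6 + x))
K(q) = -1
o(w) = -2 + 5/w
(42 + o(12))*K(B(3, -2)) = (42 + (-2 + 5/12))*(-1) = (42 - 19/12)*(-1) = (485/12)*(-1) = -485/12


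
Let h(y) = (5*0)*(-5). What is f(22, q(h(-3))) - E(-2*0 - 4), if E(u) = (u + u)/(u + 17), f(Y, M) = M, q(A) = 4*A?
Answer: 8/13 ≈ 0.61539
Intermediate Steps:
h(y) = 0 (h(y) = 0*(-5) = 0)
E(u) = 2*u/(17 + u) (E(u) = (2*u)/(17 + u) = 2*u/(17 + u))
f(22, q(h(-3))) - E(-2*0 - 4) = 4*0 - 2*(-2*0 - 4)/(17 + (-2*0 - 4)) = 0 - 2*(0 - 4)/(17 + (0 - 4)) = 0 - 2*(-4)/(17 - 4) = 0 - 2*(-4)/13 = 0 - 1*(-8/13) = 0 + 8/13 = 8/13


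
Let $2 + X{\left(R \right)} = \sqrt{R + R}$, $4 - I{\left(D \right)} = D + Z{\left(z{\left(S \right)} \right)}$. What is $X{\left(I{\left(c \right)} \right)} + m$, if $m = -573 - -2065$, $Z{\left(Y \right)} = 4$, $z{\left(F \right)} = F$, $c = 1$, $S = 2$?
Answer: $1490 + i \sqrt{2} \approx 1490.0 + 1.4142 i$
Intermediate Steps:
$I{\left(D \right)} = - D$ ($I{\left(D \right)} = 4 - \left(D + 4\right) = 4 - \left(4 + D\right) = - D$)
$m = 1492$ ($m = -573 + 2065 = 1492$)
$X{\left(R \right)} = -2 + \sqrt{2} \sqrt{R}$ ($X{\left(R \right)} = -2 + \sqrt{R + R} = -2 + \sqrt{2 R} = -2 + \sqrt{2} \sqrt{R}$)
$X{\left(I{\left(c \right)} \right)} + m = \left(-2 + \sqrt{2} \sqrt{\left(-1\right) 1}\right) + 1492 = \left(-2 + \sqrt{2} \sqrt{-1}\right) + 1492 = \left(-2 + \sqrt{2} i\right) + 1492 = \left(-2 + i \sqrt{2}\right) + 1492 = 1490 + i \sqrt{2}$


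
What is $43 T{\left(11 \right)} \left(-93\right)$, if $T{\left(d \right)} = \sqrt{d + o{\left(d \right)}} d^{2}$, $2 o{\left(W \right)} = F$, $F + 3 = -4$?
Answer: $- \frac{483879 \sqrt{30}}{2} \approx -1.3252 \cdot 10^{6}$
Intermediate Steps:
$F = -7$ ($F = -3 - 4 = -7$)
$o{\left(W \right)} = - \frac{7}{2}$ ($o{\left(W \right)} = \frac{1}{2} \left(-7\right) = - \frac{7}{2}$)
$T{\left(d \right)} = d^{2} \sqrt{- \frac{7}{2} + d}$ ($T{\left(d \right)} = \sqrt{d - \frac{7}{2}} d^{2} = \sqrt{- \frac{7}{2} + d} d^{2} = d^{2} \sqrt{- \frac{7}{2} + d}$)
$43 T{\left(11 \right)} \left(-93\right) = 43 \frac{11^{2} \sqrt{-14 + 4 \cdot 11}}{2} \left(-93\right) = 43 \cdot \frac{1}{2} \cdot 121 \sqrt{-14 + 44} \left(-93\right) = 43 \cdot \frac{1}{2} \cdot 121 \sqrt{30} \left(-93\right) = 43 \frac{121 \sqrt{30}}{2} \left(-93\right) = \frac{5203 \sqrt{30}}{2} \left(-93\right) = - \frac{483879 \sqrt{30}}{2}$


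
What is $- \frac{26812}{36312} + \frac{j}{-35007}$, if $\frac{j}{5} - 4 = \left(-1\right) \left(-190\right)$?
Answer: $- \frac{81152527}{105931182} \approx -0.76609$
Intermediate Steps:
$j = 970$ ($j = 20 + 5 \left(\left(-1\right) \left(-190\right)\right) = 20 + 5 \cdot 190 = 20 + 950 = 970$)
$- \frac{26812}{36312} + \frac{j}{-35007} = - \frac{26812}{36312} + \frac{970}{-35007} = \left(-26812\right) \frac{1}{36312} + 970 \left(- \frac{1}{35007}\right) = - \frac{6703}{9078} - \frac{970}{35007} = - \frac{81152527}{105931182}$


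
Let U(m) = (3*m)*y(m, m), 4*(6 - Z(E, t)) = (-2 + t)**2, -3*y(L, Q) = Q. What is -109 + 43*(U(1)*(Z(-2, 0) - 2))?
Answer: -238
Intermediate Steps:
y(L, Q) = -Q/3
Z(E, t) = 6 - (-2 + t)**2/4
U(m) = -m**2 (U(m) = (3*m)*(-m/3) = -m**2)
-109 + 43*(U(1)*(Z(-2, 0) - 2)) = -109 + 43*((-1*1**2)*((6 - (-2 + 0)**2/4) - 2)) = -109 + 43*((-1*1)*((6 - 1/4*(-2)**2) - 2)) = -109 + 43*(-((6 - 1/4*4) - 2)) = -109 + 43*(-((6 - 1) - 2)) = -109 + 43*(-(5 - 2)) = -109 + 43*(-1*3) = -109 + 43*(-3) = -109 - 129 = -238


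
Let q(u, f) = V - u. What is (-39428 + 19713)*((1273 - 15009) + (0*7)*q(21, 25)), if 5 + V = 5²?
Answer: 270805240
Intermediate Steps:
V = 20 (V = -5 + 5² = -5 + 25 = 20)
q(u, f) = 20 - u
(-39428 + 19713)*((1273 - 15009) + (0*7)*q(21, 25)) = (-39428 + 19713)*((1273 - 15009) + (0*7)*(20 - 1*21)) = -19715*(-13736 + 0*(20 - 21)) = -19715*(-13736 + 0*(-1)) = -19715*(-13736 + 0) = -19715*(-13736) = 270805240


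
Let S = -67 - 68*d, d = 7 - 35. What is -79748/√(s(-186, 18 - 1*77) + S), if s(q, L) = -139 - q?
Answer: -39874*√471/471 ≈ -1837.3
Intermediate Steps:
d = -28
S = 1837 (S = -67 - 68*(-28) = -67 + 1904 = 1837)
-79748/√(s(-186, 18 - 1*77) + S) = -79748/√((-139 - 1*(-186)) + 1837) = -79748/√((-139 + 186) + 1837) = -79748/√(47 + 1837) = -79748*√471/942 = -39874*√471/471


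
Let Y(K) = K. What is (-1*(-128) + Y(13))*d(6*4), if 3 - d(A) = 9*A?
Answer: -30033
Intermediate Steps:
d(A) = 3 - 9*A
(-1*(-128) + Y(13))*d(6*4) = (-1*(-128) + 13)*(3 - 54*4) = (128 + 13)*(3 - 9*24) = 141*(3 - 216) = 141*(-213) = -30033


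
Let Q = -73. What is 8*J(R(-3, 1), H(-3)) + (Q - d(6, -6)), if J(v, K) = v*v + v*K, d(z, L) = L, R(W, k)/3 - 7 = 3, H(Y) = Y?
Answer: 6413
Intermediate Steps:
R(W, k) = 30 (R(W, k) = 21 + 3*3 = 21 + 9 = 30)
J(v, K) = v² + K*v
8*J(R(-3, 1), H(-3)) + (Q - d(6, -6)) = 8*(30*(-3 + 30)) + (-73 - 1*(-6)) = 8*(30*27) + (-73 + 6) = 8*810 - 67 = 6480 - 67 = 6413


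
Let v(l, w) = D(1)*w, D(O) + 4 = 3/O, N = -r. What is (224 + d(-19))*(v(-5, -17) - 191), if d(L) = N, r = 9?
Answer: -37410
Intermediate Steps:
N = -9 (N = -1*9 = -9)
d(L) = -9
D(O) = -4 + 3/O
v(l, w) = -w (v(l, w) = (-4 + 3/1)*w = (-4 + 3*1)*w = (-4 + 3)*w = -w)
(224 + d(-19))*(v(-5, -17) - 191) = (224 - 9)*(-1*(-17) - 191) = 215*(17 - 191) = 215*(-174) = -37410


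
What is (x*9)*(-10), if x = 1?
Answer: -90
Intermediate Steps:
(x*9)*(-10) = (1*9)*(-10) = 9*(-10) = -90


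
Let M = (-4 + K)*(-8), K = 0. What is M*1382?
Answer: 44224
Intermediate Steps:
M = 32 (M = (-4 + 0)*(-8) = -4*(-8) = 32)
M*1382 = 32*1382 = 44224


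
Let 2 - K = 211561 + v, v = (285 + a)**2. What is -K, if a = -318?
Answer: 212648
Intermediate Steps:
v = 1089 (v = (285 - 318)**2 = (-33)**2 = 1089)
K = -212648 (K = 2 - (211561 + 1089) = 2 - 1*212650 = 2 - 212650 = -212648)
-K = -1*(-212648) = 212648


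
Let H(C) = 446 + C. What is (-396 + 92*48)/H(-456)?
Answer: -402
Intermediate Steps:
(-396 + 92*48)/H(-456) = (-396 + 92*48)/(446 - 456) = (-396 + 4416)/(-10) = 4020*(-1/10) = -402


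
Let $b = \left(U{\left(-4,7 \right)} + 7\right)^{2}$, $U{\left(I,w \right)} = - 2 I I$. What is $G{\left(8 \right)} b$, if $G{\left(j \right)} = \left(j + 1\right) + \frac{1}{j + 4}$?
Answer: $\frac{68125}{12} \approx 5677.1$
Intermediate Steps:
$U{\left(I,w \right)} = - 2 I^{2}$
$G{\left(j \right)} = 1 + j + \frac{1}{4 + j}$ ($G{\left(j \right)} = \left(1 + j\right) + \frac{1}{4 + j} = 1 + j + \frac{1}{4 + j}$)
$b = 625$ ($b = \left(- 2 \left(-4\right)^{2} + 7\right)^{2} = \left(\left(-2\right) 16 + 7\right)^{2} = \left(-32 + 7\right)^{2} = \left(-25\right)^{2} = 625$)
$G{\left(8 \right)} b = \frac{5 + 8^{2} + 5 \cdot 8}{4 + 8} \cdot 625 = \frac{5 + 64 + 40}{12} \cdot 625 = \frac{1}{12} \cdot 109 \cdot 625 = \frac{109}{12} \cdot 625 = \frac{68125}{12}$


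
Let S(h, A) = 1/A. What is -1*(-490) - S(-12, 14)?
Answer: 6859/14 ≈ 489.93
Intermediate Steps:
-1*(-490) - S(-12, 14) = -1*(-490) - 1/14 = 490 - 1*1/14 = 490 - 1/14 = 6859/14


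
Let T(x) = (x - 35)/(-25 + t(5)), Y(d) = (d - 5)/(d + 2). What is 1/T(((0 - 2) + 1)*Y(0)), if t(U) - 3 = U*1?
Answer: 34/65 ≈ 0.52308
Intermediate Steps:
t(U) = 3 + U (t(U) = 3 + U*1 = 3 + U)
Y(d) = (-5 + d)/(2 + d)
T(x) = 35/17 - x/17 (T(x) = (x - 35)/(-25 + (3 + 5)) = (-35 + x)/(-25 + 8) = (-35 + x)/(-17) = (-35 + x)*(-1/17) = 35/17 - x/17)
1/T(((0 - 2) + 1)*Y(0)) = 1/(35/17 - ((0 - 2) + 1)*(-5 + 0)/(2 + 0)/17) = 1/(35/17 - (-2 + 1)*-5/2/17) = 1/(35/17 - (-1)*(1/2)*(-5)/17) = 1/(35/17 - (-1)*(-5)/(17*2)) = 1/(35/17 - 1/17*5/2) = 1/(35/17 - 5/34) = 1/(65/34) = 34/65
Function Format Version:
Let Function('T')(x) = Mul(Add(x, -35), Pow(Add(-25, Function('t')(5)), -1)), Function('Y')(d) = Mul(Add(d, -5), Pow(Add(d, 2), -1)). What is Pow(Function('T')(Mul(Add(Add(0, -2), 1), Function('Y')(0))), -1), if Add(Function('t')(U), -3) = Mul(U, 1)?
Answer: Rational(34, 65) ≈ 0.52308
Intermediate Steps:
Function('t')(U) = Add(3, U) (Function('t')(U) = Add(3, Mul(U, 1)) = Add(3, U))
Function('Y')(d) = Mul(Pow(Add(2, d), -1), Add(-5, d)) (Function('Y')(d) = Mul(Add(-5, d), Pow(Add(2, d), -1)) = Mul(Pow(Add(2, d), -1), Add(-5, d)))
Function('T')(x) = Add(Rational(35, 17), Mul(Rational(-1, 17), x)) (Function('T')(x) = Mul(Add(x, -35), Pow(Add(-25, Add(3, 5)), -1)) = Mul(Add(-35, x), Pow(Add(-25, 8), -1)) = Mul(Add(-35, x), Pow(-17, -1)) = Mul(Add(-35, x), Rational(-1, 17)) = Add(Rational(35, 17), Mul(Rational(-1, 17), x)))
Pow(Function('T')(Mul(Add(Add(0, -2), 1), Function('Y')(0))), -1) = Pow(Add(Rational(35, 17), Mul(Rational(-1, 17), Mul(Add(Add(0, -2), 1), Mul(Pow(Add(2, 0), -1), Add(-5, 0))))), -1) = Pow(Add(Rational(35, 17), Mul(Rational(-1, 17), Mul(Add(-2, 1), Mul(Pow(2, -1), -5)))), -1) = Pow(Add(Rational(35, 17), Mul(Rational(-1, 17), Mul(-1, Mul(Rational(1, 2), -5)))), -1) = Pow(Add(Rational(35, 17), Mul(Rational(-1, 17), Mul(-1, Rational(-5, 2)))), -1) = Pow(Add(Rational(35, 17), Mul(Rational(-1, 17), Rational(5, 2))), -1) = Pow(Add(Rational(35, 17), Rational(-5, 34)), -1) = Pow(Rational(65, 34), -1) = Rational(34, 65)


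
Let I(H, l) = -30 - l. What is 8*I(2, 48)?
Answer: -624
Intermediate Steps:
8*I(2, 48) = 8*(-30 - 1*48) = 8*(-30 - 48) = 8*(-78) = -624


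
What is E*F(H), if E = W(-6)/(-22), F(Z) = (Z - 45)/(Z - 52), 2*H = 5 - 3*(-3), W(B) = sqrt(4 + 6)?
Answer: -19*sqrt(10)/495 ≈ -0.12138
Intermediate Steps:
W(B) = sqrt(10)
H = 7 (H = (5 - 3*(-3))/2 = (5 + 9)/2 = (1/2)*14 = 7)
F(Z) = (-45 + Z)/(-52 + Z)
E = -sqrt(10)/22 (E = sqrt(10)/(-22) = sqrt(10)*(-1/22) = -sqrt(10)/22 ≈ -0.14374)
E*F(H) = (-sqrt(10)/22)*((-45 + 7)/(-52 + 7)) = (-sqrt(10)/22)*(-38/(-45)) = (-sqrt(10)/22)*(-1/45*(-38)) = -sqrt(10)/22*(38/45) = -19*sqrt(10)/495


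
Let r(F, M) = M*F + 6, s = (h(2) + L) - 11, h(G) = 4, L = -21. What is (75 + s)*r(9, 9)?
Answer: 4089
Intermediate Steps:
s = -28 (s = (4 - 21) - 11 = -17 - 11 = -28)
r(F, M) = 6 + F*M (r(F, M) = F*M + 6 = 6 + F*M)
(75 + s)*r(9, 9) = (75 - 28)*(6 + 9*9) = 47*(6 + 81) = 47*87 = 4089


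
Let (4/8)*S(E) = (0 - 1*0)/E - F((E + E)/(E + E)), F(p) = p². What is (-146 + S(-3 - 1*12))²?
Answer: 21904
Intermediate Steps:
S(E) = -2 (S(E) = 2*((0 - 1*0)/E - ((E + E)/(E + E))²) = 2*((0 + 0)/E - ((2*E)/((2*E)))²) = 2*(0/E - ((2*E)*(1/(2*E)))²) = 2*(0 - 1*1²) = 2*(0 - 1*1) = 2*(0 - 1) = 2*(-1) = -2)
(-146 + S(-3 - 1*12))² = (-146 - 2)² = (-148)² = 21904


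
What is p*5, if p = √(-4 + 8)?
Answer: 10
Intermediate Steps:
p = 2 (p = √4 = 2)
p*5 = 2*5 = 10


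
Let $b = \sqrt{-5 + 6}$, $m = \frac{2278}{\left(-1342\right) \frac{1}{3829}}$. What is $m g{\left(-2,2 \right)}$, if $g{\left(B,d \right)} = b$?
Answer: $- \frac{4361231}{671} \approx -6499.6$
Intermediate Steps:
$m = - \frac{4361231}{671}$ ($m = \frac{2278}{\left(-1342\right) \frac{1}{3829}} = \frac{2278}{- \frac{1342}{3829}} = 2278 \left(- \frac{3829}{1342}\right) = - \frac{4361231}{671} \approx -6499.6$)
$b = 1$ ($b = \sqrt{1} = 1$)
$g{\left(B,d \right)} = 1$
$m g{\left(-2,2 \right)} = \left(- \frac{4361231}{671}\right) 1 = - \frac{4361231}{671}$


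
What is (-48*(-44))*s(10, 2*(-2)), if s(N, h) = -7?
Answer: -14784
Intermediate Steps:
(-48*(-44))*s(10, 2*(-2)) = -48*(-44)*(-7) = 2112*(-7) = -14784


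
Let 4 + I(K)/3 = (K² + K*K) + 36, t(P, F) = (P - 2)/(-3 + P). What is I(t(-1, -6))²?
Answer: 632025/64 ≈ 9875.4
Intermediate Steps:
t(P, F) = (-2 + P)/(-3 + P)
I(K) = 96 + 6*K² (I(K) = -12 + 3*((K² + K*K) + 36) = -12 + 3*((K² + K²) + 36) = -12 + 3*(2*K² + 36) = -12 + 3*(36 + 2*K²) = -12 + (108 + 6*K²) = 96 + 6*K²)
I(t(-1, -6))² = (96 + 6*((-2 - 1)/(-3 - 1))²)² = (96 + 6*(-3/(-4))²)² = (96 + 6*(-¼*(-3))²)² = (96 + 6*(¾)²)² = (96 + 6*(9/16))² = (96 + 27/8)² = (795/8)² = 632025/64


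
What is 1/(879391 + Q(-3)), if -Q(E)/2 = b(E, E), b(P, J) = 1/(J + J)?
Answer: 3/2638174 ≈ 1.1372e-6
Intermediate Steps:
b(P, J) = 1/(2*J)
Q(E) = -1/E
1/(879391 + Q(-3)) = 1/(879391 - 1/(-3)) = 1/(879391 - 1*(-⅓)) = 1/(879391 + ⅓) = 1/(2638174/3) = 3/2638174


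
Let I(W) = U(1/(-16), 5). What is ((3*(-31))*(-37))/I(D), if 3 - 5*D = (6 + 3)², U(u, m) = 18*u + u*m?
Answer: -55056/23 ≈ -2393.7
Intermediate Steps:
U(u, m) = 18*u + m*u
D = -78/5 (D = ⅗ - (6 + 3)²/5 = ⅗ - ⅕*9² = ⅗ - ⅕*81 = ⅗ - 81/5 = -78/5 ≈ -15.600)
I(W) = -23/16 (I(W) = (18 + 5)/(-16) = -1/16*23 = -23/16)
((3*(-31))*(-37))/I(D) = ((3*(-31))*(-37))/(-23/16) = -93*(-37)*(-16/23) = 3441*(-16/23) = -55056/23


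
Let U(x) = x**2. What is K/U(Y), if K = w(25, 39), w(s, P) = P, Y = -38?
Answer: 39/1444 ≈ 0.027008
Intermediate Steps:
K = 39
K/U(Y) = 39/((-38)**2) = 39/1444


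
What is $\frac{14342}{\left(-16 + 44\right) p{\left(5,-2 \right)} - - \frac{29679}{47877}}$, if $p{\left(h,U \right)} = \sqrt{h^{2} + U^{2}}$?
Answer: $- \frac{2264349194354}{5790526715767} + \frac{102277263337256 \sqrt{29}}{5790526715767} \approx 94.726$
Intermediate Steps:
$p{\left(h,U \right)} = \sqrt{U^{2} + h^{2}}$
$\frac{14342}{\left(-16 + 44\right) p{\left(5,-2 \right)} - - \frac{29679}{47877}} = \frac{14342}{\left(-16 + 44\right) \sqrt{\left(-2\right)^{2} + 5^{2}} - - \frac{29679}{47877}} = \frac{14342}{28 \sqrt{4 + 25} - \left(-29679\right) \frac{1}{47877}} = \frac{14342}{28 \sqrt{29} - - \frac{9893}{15959}} = \frac{14342}{28 \sqrt{29} + \frac{9893}{15959}} = \frac{14342}{\frac{9893}{15959} + 28 \sqrt{29}}$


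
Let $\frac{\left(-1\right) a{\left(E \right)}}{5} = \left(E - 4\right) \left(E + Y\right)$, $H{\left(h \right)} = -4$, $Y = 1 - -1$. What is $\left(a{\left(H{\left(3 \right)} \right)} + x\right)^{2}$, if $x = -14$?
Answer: $8836$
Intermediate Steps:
$Y = 2$ ($Y = 1 + 1 = 2$)
$a{\left(E \right)} = - 5 \left(-4 + E\right) \left(2 + E\right)$ ($a{\left(E \right)} = - 5 \left(E - 4\right) \left(E + 2\right) = - 5 \left(-4 + E\right) \left(2 + E\right)$)
$\left(a{\left(H{\left(3 \right)} \right)} + x\right)^{2} = \left(\left(40 - 5 \left(-4\right)^{2} + 10 \left(-4\right)\right) - 14\right)^{2} = \left(\left(40 - 80 - 40\right) - 14\right)^{2} = \left(-80 - 14\right)^{2} = \left(-94\right)^{2} = 8836$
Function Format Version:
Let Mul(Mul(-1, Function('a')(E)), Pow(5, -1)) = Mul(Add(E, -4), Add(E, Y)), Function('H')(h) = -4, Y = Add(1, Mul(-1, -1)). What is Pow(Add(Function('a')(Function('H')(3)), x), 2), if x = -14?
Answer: 8836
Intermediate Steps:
Y = 2 (Y = Add(1, 1) = 2)
Function('a')(E) = Mul(-5, Add(-4, E), Add(2, E)) (Function('a')(E) = Mul(-5, Mul(Add(E, -4), Add(E, 2))) = Mul(-5, Mul(Add(-4, E), Add(2, E))) = Mul(-5, Add(-4, E), Add(2, E)))
Pow(Add(Function('a')(Function('H')(3)), x), 2) = Pow(Add(Add(40, Mul(-5, Pow(-4, 2)), Mul(10, -4)), -14), 2) = Pow(Add(Add(40, Mul(-5, 16), -40), -14), 2) = Pow(Add(Add(40, -80, -40), -14), 2) = Pow(Add(-80, -14), 2) = Pow(-94, 2) = 8836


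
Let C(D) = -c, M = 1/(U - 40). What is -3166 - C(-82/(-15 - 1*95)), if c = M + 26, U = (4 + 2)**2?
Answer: -12561/4 ≈ -3140.3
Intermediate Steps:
U = 36 (U = 6**2 = 36)
M = -1/4 (M = 1/(36 - 40) = 1/(-4) = -1/4 ≈ -0.25000)
c = 103/4 (c = -1/4 + 26 = 103/4 ≈ 25.750)
C(D) = -103/4 (C(D) = -1*103/4 = -103/4)
-3166 - C(-82/(-15 - 1*95)) = -3166 - 1*(-103/4) = -3166 + 103/4 = -12561/4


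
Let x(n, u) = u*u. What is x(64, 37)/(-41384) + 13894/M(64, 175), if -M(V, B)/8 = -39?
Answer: 71820271/1613976 ≈ 44.499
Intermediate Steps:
M(V, B) = 312 (M(V, B) = -8*(-39) = 312)
x(n, u) = u**2
x(64, 37)/(-41384) + 13894/M(64, 175) = 37**2/(-41384) + 13894/312 = 1369*(-1/41384) + 13894*(1/312) = -1369/41384 + 6947/156 = 71820271/1613976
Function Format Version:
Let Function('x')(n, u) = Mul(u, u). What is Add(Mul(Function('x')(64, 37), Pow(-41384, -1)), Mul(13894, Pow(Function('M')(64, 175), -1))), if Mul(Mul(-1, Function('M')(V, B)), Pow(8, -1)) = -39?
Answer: Rational(71820271, 1613976) ≈ 44.499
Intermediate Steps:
Function('M')(V, B) = 312 (Function('M')(V, B) = Mul(-8, -39) = 312)
Function('x')(n, u) = Pow(u, 2)
Add(Mul(Function('x')(64, 37), Pow(-41384, -1)), Mul(13894, Pow(Function('M')(64, 175), -1))) = Add(Mul(Pow(37, 2), Pow(-41384, -1)), Mul(13894, Pow(312, -1))) = Add(Mul(1369, Rational(-1, 41384)), Mul(13894, Rational(1, 312))) = Add(Rational(-1369, 41384), Rational(6947, 156)) = Rational(71820271, 1613976)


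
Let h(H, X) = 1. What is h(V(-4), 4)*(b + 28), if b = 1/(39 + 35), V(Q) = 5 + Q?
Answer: 2073/74 ≈ 28.014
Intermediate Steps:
b = 1/74 ≈ 0.013514
h(V(-4), 4)*(b + 28) = 1*(1/74 + 28) = 1*(2073/74) = 2073/74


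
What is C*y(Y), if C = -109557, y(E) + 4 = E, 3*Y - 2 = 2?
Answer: 292152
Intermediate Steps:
Y = 4/3 (Y = ⅔ + (⅓)*2 = ⅔ + ⅔ = 4/3 ≈ 1.3333)
y(E) = -4 + E
C*y(Y) = -109557*(-4 + 4/3) = -109557*(-8/3) = 292152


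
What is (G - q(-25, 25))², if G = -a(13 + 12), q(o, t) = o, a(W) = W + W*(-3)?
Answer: 5625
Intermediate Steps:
a(W) = -2*W (a(W) = W - 3*W = -2*W)
G = 50 (G = -(-2)*(13 + 12) = -(-2)*25 = -1*(-50) = 50)
(G - q(-25, 25))² = (50 - 1*(-25))² = (50 + 25)² = 75² = 5625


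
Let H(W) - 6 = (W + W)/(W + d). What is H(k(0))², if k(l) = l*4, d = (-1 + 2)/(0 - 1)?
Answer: 36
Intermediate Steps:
d = -1 (d = 1/(-1) = 1*(-1) = -1)
k(l) = 4*l
H(W) = 6 + 2*W/(-1 + W) (H(W) = 6 + (W + W)/(W - 1) = 6 + (2*W)/(-1 + W) = 6 + 2*W/(-1 + W))
H(k(0))² = (2*(-3 + 4*(4*0))/(-1 + 4*0))² = (2*(-3 + 4*0)/(-1 + 0))² = (2*(-3 + 0)/(-1))² = (2*(-1)*(-3))² = 6² = 36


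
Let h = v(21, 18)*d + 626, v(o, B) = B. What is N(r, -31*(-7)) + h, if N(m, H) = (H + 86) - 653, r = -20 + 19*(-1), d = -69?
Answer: -966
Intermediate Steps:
r = -39 (r = -20 - 19 = -39)
h = -616 (h = 18*(-69) + 626 = -1242 + 626 = -616)
N(m, H) = -567 + H (N(m, H) = (86 + H) - 653 = -567 + H)
N(r, -31*(-7)) + h = (-567 - 31*(-7)) - 616 = (-567 + 217) - 616 = -350 - 616 = -966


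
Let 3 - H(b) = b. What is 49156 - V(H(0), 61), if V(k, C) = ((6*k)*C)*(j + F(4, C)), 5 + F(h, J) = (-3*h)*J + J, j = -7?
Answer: 799090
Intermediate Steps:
H(b) = 3 - b
F(h, J) = -5 + J - 3*J*h (F(h, J) = -5 + ((-3*h)*J + J) = -5 + (-3*J*h + J) = -5 + (J - 3*J*h) = -5 + J - 3*J*h)
V(k, C) = 6*C*k*(-12 - 11*C) (V(k, C) = ((6*k)*C)*(-7 + (-5 + C - 3*C*4)) = (6*C*k)*(-7 + (-5 + C - 12*C)) = (6*C*k)*(-7 + (-5 - 11*C)) = (6*C*k)*(-12 - 11*C) = 6*C*k*(-12 - 11*C))
49156 - V(H(0), 61) = 49156 - (-6)*61*(3 - 1*0)*(12 + 11*61) = 49156 - (-6)*61*(3 + 0)*(12 + 671) = 49156 - (-6)*61*3*683 = 49156 - 1*(-749934) = 49156 + 749934 = 799090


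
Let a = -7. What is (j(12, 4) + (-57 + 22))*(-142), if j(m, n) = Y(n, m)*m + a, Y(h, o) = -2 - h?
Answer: 16188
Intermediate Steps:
j(m, n) = -7 + m*(-2 - n) (j(m, n) = (-2 - n)*m - 7 = m*(-2 - n) - 7 = -7 + m*(-2 - n))
(j(12, 4) + (-57 + 22))*(-142) = ((-7 - 1*12*(2 + 4)) + (-57 + 22))*(-142) = ((-7 - 1*12*6) - 35)*(-142) = ((-7 - 72) - 35)*(-142) = (-79 - 35)*(-142) = -114*(-142) = 16188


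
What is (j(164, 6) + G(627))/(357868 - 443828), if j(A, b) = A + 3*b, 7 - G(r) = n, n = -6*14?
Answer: -39/12280 ≈ -0.0031759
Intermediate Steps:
n = -84
G(r) = 91 (G(r) = 7 - 1*(-84) = 7 + 84 = 91)
(j(164, 6) + G(627))/(357868 - 443828) = ((164 + 3*6) + 91)/(357868 - 443828) = ((164 + 18) + 91)/(-85960) = (182 + 91)*(-1/85960) = 273*(-1/85960) = -39/12280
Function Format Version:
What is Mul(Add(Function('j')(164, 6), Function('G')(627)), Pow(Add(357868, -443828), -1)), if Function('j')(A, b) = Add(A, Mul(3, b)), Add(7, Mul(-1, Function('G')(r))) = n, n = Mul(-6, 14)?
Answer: Rational(-39, 12280) ≈ -0.0031759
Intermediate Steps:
n = -84
Function('G')(r) = 91 (Function('G')(r) = Add(7, Mul(-1, -84)) = Add(7, 84) = 91)
Mul(Add(Function('j')(164, 6), Function('G')(627)), Pow(Add(357868, -443828), -1)) = Mul(Add(Add(164, Mul(3, 6)), 91), Pow(Add(357868, -443828), -1)) = Mul(Add(Add(164, 18), 91), Pow(-85960, -1)) = Mul(Add(182, 91), Rational(-1, 85960)) = Mul(273, Rational(-1, 85960)) = Rational(-39, 12280)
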